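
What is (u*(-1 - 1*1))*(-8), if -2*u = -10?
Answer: 80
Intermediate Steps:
u = 5 (u = -1/2*(-10) = 5)
(u*(-1 - 1*1))*(-8) = (5*(-1 - 1*1))*(-8) = (5*(-1 - 1))*(-8) = (5*(-2))*(-8) = -10*(-8) = 80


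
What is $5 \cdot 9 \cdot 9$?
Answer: $405$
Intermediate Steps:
$5 \cdot 9 \cdot 9 = 45 \cdot 9 = 405$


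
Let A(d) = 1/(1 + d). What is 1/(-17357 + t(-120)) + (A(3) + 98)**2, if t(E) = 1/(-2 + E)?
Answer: 327054250243/33880880 ≈ 9653.1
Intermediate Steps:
1/(-17357 + t(-120)) + (A(3) + 98)**2 = 1/(-17357 + 1/(-2 - 120)) + (1/(1 + 3) + 98)**2 = 1/(-17357 + 1/(-122)) + (1/4 + 98)**2 = 1/(-17357 - 1/122) + (1/4 + 98)**2 = 1/(-2117555/122) + (393/4)**2 = -122/2117555 + 154449/16 = 327054250243/33880880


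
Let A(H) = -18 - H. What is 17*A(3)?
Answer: -357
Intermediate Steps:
17*A(3) = 17*(-18 - 1*3) = 17*(-18 - 3) = 17*(-21) = -357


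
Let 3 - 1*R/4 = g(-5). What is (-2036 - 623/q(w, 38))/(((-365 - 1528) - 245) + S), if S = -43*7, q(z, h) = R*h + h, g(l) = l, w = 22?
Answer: 2553767/3058506 ≈ 0.83497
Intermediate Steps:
R = 32 (R = 12 - 4*(-5) = 12 + 20 = 32)
q(z, h) = 33*h (q(z, h) = 32*h + h = 33*h)
S = -301
(-2036 - 623/q(w, 38))/(((-365 - 1528) - 245) + S) = (-2036 - 623/(33*38))/(((-365 - 1528) - 245) - 301) = (-2036 - 623/1254)/((-1893 - 245) - 301) = (-2036 - 623*1/1254)/(-2138 - 301) = (-2036 - 623/1254)/(-2439) = -2553767/1254*(-1/2439) = 2553767/3058506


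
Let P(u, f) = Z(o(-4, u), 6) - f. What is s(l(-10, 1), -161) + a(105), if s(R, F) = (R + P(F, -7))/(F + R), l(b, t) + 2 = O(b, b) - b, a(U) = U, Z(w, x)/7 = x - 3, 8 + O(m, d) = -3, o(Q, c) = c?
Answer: 17195/164 ≈ 104.85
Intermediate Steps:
O(m, d) = -11 (O(m, d) = -8 - 3 = -11)
Z(w, x) = -21 + 7*x (Z(w, x) = 7*(x - 3) = 7*(-3 + x) = -21 + 7*x)
P(u, f) = 21 - f (P(u, f) = (-21 + 7*6) - f = (-21 + 42) - f = 21 - f)
l(b, t) = -13 - b (l(b, t) = -2 + (-11 - b) = -13 - b)
s(R, F) = (28 + R)/(F + R) (s(R, F) = (R + (21 - 1*(-7)))/(F + R) = (R + (21 + 7))/(F + R) = (R + 28)/(F + R) = (28 + R)/(F + R))
s(l(-10, 1), -161) + a(105) = (28 + (-13 - 1*(-10)))/(-161 + (-13 - 1*(-10))) + 105 = (28 + (-13 + 10))/(-161 + (-13 + 10)) + 105 = (28 - 3)/(-161 - 3) + 105 = 25/(-164) + 105 = -1/164*25 + 105 = -25/164 + 105 = 17195/164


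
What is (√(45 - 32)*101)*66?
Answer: 6666*√13 ≈ 24035.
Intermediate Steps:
(√(45 - 32)*101)*66 = (√13*101)*66 = (101*√13)*66 = 6666*√13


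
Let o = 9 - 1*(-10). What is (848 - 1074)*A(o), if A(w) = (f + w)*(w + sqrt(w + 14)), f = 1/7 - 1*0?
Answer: -575396/7 - 30284*sqrt(33)/7 ≈ -1.0705e+5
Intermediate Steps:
o = 19 (o = 9 + 10 = 19)
f = 1/7 (f = 1/7 + 0 = 1/7 ≈ 0.14286)
A(w) = (1/7 + w)*(w + sqrt(14 + w)) (A(w) = (1/7 + w)*(w + sqrt(w + 14)) = (1/7 + w)*(w + sqrt(14 + w)))
(848 - 1074)*A(o) = (848 - 1074)*(19**2 + (1/7)*19 + sqrt(14 + 19)/7 + 19*sqrt(14 + 19)) = -226*(361 + 19/7 + sqrt(33)/7 + 19*sqrt(33)) = -226*(2546/7 + 134*sqrt(33)/7) = -575396/7 - 30284*sqrt(33)/7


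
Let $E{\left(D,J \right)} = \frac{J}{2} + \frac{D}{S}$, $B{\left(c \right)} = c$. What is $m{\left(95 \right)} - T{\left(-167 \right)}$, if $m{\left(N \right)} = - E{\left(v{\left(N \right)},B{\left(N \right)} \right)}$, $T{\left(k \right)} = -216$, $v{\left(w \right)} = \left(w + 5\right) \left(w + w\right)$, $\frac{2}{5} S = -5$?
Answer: $\frac{3377}{2} \approx 1688.5$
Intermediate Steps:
$S = - \frac{25}{2}$ ($S = \frac{5}{2} \left(-5\right) = - \frac{25}{2} \approx -12.5$)
$v{\left(w \right)} = 2 w \left(5 + w\right)$ ($v{\left(w \right)} = \left(5 + w\right) 2 w = 2 w \left(5 + w\right)$)
$E{\left(D,J \right)} = \frac{J}{2} - \frac{2 D}{25}$ ($E{\left(D,J \right)} = \frac{J}{2} + \frac{D}{- \frac{25}{2}} = J \frac{1}{2} + D \left(- \frac{2}{25}\right) = \frac{J}{2} - \frac{2 D}{25}$)
$m{\left(N \right)} = - \frac{N}{2} + \frac{4 N \left(5 + N\right)}{25}$ ($m{\left(N \right)} = - (\frac{N}{2} - \frac{2 \cdot 2 N \left(5 + N\right)}{25}) = - (\frac{N}{2} - \frac{4 N \left(5 + N\right)}{25}) = - \frac{N}{2} + \frac{4 N \left(5 + N\right)}{25}$)
$m{\left(95 \right)} - T{\left(-167 \right)} = \frac{1}{50} \cdot 95 \left(15 + 8 \cdot 95\right) - -216 = \frac{1}{50} \cdot 95 \left(15 + 760\right) + 216 = \frac{1}{50} \cdot 95 \cdot 775 + 216 = \frac{2945}{2} + 216 = \frac{3377}{2}$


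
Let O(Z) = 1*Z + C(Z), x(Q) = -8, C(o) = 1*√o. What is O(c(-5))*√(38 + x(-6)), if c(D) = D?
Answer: √30*(-5 + I*√5) ≈ -27.386 + 12.247*I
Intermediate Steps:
C(o) = √o
O(Z) = Z + √Z (O(Z) = 1*Z + √Z = Z + √Z)
O(c(-5))*√(38 + x(-6)) = (-5 + √(-5))*√(38 - 8) = (-5 + I*√5)*√30 = √30*(-5 + I*√5)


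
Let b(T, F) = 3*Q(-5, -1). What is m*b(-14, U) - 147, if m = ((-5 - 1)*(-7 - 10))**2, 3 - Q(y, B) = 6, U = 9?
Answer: -93783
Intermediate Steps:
Q(y, B) = -3 (Q(y, B) = 3 - 1*6 = 3 - 6 = -3)
b(T, F) = -9 (b(T, F) = 3*(-3) = -9)
m = 10404 (m = (-6*(-17))**2 = 102**2 = 10404)
m*b(-14, U) - 147 = 10404*(-9) - 147 = -93636 - 147 = -93783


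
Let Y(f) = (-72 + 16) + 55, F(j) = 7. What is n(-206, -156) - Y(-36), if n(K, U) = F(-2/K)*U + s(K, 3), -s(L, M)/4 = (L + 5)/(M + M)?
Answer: -957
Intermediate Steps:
s(L, M) = -2*(5 + L)/M (s(L, M) = -4*(L + 5)/(M + M) = -4*(5 + L)/(2*M) = -4*(5 + L)*1/(2*M) = -2*(5 + L)/M)
n(K, U) = -10/3 + 7*U - 2*K/3 (n(K, U) = 7*U + 2*(-5 - K)/3 = 7*U + 2*(⅓)*(-5 - K) = 7*U + (-10/3 - 2*K/3) = -10/3 + 7*U - 2*K/3)
Y(f) = -1 (Y(f) = -56 + 55 = -1)
n(-206, -156) - Y(-36) = (-10/3 + 7*(-156) - ⅔*(-206)) - 1*(-1) = (-10/3 - 1092 + 412/3) + 1 = -958 + 1 = -957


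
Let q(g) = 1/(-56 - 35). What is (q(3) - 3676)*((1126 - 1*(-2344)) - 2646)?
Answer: -275642008/91 ≈ -3.0290e+6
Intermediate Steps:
q(g) = -1/91 (q(g) = 1/(-91) = -1/91)
(q(3) - 3676)*((1126 - 1*(-2344)) - 2646) = (-1/91 - 3676)*((1126 - 1*(-2344)) - 2646) = -334517*((1126 + 2344) - 2646)/91 = -334517*(3470 - 2646)/91 = -334517/91*824 = -275642008/91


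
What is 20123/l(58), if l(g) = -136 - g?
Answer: -20123/194 ≈ -103.73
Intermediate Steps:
20123/l(58) = 20123/(-136 - 1*58) = 20123/(-136 - 58) = 20123/(-194) = 20123*(-1/194) = -20123/194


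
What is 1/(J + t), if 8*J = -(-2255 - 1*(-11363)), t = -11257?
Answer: -2/24791 ≈ -8.0674e-5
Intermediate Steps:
J = -2277/2 (J = (-(-2255 - 1*(-11363)))/8 = (-(-2255 + 11363))/8 = (-1*9108)/8 = (⅛)*(-9108) = -2277/2 ≈ -1138.5)
1/(J + t) = 1/(-2277/2 - 11257) = 1/(-24791/2) = -2/24791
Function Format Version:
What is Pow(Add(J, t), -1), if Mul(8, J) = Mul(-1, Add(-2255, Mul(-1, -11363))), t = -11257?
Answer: Rational(-2, 24791) ≈ -8.0674e-5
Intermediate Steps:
J = Rational(-2277, 2) (J = Mul(Rational(1, 8), Mul(-1, Add(-2255, Mul(-1, -11363)))) = Mul(Rational(1, 8), Mul(-1, Add(-2255, 11363))) = Mul(Rational(1, 8), Mul(-1, 9108)) = Mul(Rational(1, 8), -9108) = Rational(-2277, 2) ≈ -1138.5)
Pow(Add(J, t), -1) = Pow(Add(Rational(-2277, 2), -11257), -1) = Pow(Rational(-24791, 2), -1) = Rational(-2, 24791)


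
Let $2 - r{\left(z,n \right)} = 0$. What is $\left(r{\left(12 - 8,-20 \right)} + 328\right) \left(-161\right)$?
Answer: $-53130$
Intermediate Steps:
$r{\left(z,n \right)} = 2$ ($r{\left(z,n \right)} = 2 - 0 = 2 + 0 = 2$)
$\left(r{\left(12 - 8,-20 \right)} + 328\right) \left(-161\right) = \left(2 + 328\right) \left(-161\right) = 330 \left(-161\right) = -53130$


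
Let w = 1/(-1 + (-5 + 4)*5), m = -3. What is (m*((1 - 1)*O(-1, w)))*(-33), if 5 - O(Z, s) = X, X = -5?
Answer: 0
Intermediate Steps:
w = -⅙ (w = 1/(-1 - 1*5) = 1/(-1 - 5) = 1/(-6) = -⅙ ≈ -0.16667)
O(Z, s) = 10 (O(Z, s) = 5 - 1*(-5) = 5 + 5 = 10)
(m*((1 - 1)*O(-1, w)))*(-33) = -3*(1 - 1)*10*(-33) = -0*10*(-33) = -3*0*(-33) = 0*(-33) = 0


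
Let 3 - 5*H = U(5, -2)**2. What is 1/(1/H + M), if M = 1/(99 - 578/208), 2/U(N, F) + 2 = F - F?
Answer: 20014/50243 ≈ 0.39834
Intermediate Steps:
U(N, F) = -1 (U(N, F) = 2/(-2 + (F - F)) = 2/(-2 + 0) = 2/(-2) = 2*(-1/2) = -1)
H = 2/5 (H = 3/5 - 1/5*(-1)**2 = 3/5 - 1/5*1 = 3/5 - 1/5 = 2/5 ≈ 0.40000)
M = 104/10007 (M = 1/(99 - 578*1/208) = 1/(99 - 289/104) = 1/(10007/104) = 104/10007 ≈ 0.010393)
1/(1/H + M) = 1/(1/(2/5) + 104/10007) = 1/(5/2 + 104/10007) = 1/(50243/20014) = 20014/50243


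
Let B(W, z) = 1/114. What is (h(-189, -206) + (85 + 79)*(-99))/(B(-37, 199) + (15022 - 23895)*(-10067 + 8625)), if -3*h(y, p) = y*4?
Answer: -1822176/1458614725 ≈ -0.0012493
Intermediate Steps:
B(W, z) = 1/114
h(y, p) = -4*y/3 (h(y, p) = -y*4/3 = -4*y/3)
(h(-189, -206) + (85 + 79)*(-99))/(B(-37, 199) + (15022 - 23895)*(-10067 + 8625)) = (-4/3*(-189) + (85 + 79)*(-99))/(1/114 + (15022 - 23895)*(-10067 + 8625)) = (252 + 164*(-99))/(1/114 - 8873*(-1442)) = (252 - 16236)/(1/114 + 12794866) = -15984/1458614725/114 = -15984*114/1458614725 = -1822176/1458614725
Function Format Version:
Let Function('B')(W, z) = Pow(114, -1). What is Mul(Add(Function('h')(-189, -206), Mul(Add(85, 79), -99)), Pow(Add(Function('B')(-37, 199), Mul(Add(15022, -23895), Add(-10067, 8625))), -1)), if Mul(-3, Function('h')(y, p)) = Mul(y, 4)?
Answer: Rational(-1822176, 1458614725) ≈ -0.0012493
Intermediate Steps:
Function('B')(W, z) = Rational(1, 114)
Function('h')(y, p) = Mul(Rational(-4, 3), y) (Function('h')(y, p) = Mul(Rational(-1, 3), Mul(y, 4)) = Mul(Rational(-1, 3), Mul(4, y)) = Mul(Rational(-4, 3), y))
Mul(Add(Function('h')(-189, -206), Mul(Add(85, 79), -99)), Pow(Add(Function('B')(-37, 199), Mul(Add(15022, -23895), Add(-10067, 8625))), -1)) = Mul(Add(Mul(Rational(-4, 3), -189), Mul(Add(85, 79), -99)), Pow(Add(Rational(1, 114), Mul(Add(15022, -23895), Add(-10067, 8625))), -1)) = Mul(Add(252, Mul(164, -99)), Pow(Add(Rational(1, 114), Mul(-8873, -1442)), -1)) = Mul(Add(252, -16236), Pow(Add(Rational(1, 114), 12794866), -1)) = Mul(-15984, Pow(Rational(1458614725, 114), -1)) = Mul(-15984, Rational(114, 1458614725)) = Rational(-1822176, 1458614725)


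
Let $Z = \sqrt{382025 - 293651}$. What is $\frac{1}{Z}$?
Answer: $\frac{\sqrt{88374}}{88374} \approx 0.0033639$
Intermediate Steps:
$Z = \sqrt{88374} \approx 297.28$
$\frac{1}{Z} = \frac{1}{\sqrt{88374}} = \frac{\sqrt{88374}}{88374}$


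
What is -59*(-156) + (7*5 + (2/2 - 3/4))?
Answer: 36957/4 ≈ 9239.3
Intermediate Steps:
-59*(-156) + (7*5 + (2/2 - 3/4)) = 9204 + (35 + (2*(½) - 3*¼)) = 9204 + (35 + (1 - ¾)) = 9204 + (35 + ¼) = 9204 + 141/4 = 36957/4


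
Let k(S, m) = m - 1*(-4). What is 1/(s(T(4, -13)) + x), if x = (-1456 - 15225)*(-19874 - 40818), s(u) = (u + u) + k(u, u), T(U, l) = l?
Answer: 1/1012403217 ≈ 9.8775e-10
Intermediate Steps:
k(S, m) = 4 + m (k(S, m) = m + 4 = 4 + m)
s(u) = 4 + 3*u (s(u) = (u + u) + (4 + u) = 2*u + (4 + u) = 4 + 3*u)
x = 1012403252 (x = -16681*(-60692) = 1012403252)
1/(s(T(4, -13)) + x) = 1/((4 + 3*(-13)) + 1012403252) = 1/((4 - 39) + 1012403252) = 1/(-35 + 1012403252) = 1/1012403217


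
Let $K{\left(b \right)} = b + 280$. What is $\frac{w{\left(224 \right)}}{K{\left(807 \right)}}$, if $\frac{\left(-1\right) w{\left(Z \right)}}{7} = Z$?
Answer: $- \frac{1568}{1087} \approx -1.4425$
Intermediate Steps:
$w{\left(Z \right)} = - 7 Z$
$K{\left(b \right)} = 280 + b$
$\frac{w{\left(224 \right)}}{K{\left(807 \right)}} = \frac{\left(-7\right) 224}{280 + 807} = - \frac{1568}{1087}$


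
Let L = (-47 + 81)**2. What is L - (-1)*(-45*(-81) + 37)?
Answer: 4838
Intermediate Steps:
L = 1156 (L = 34**2 = 1156)
L - (-1)*(-45*(-81) + 37) = 1156 - (-1)*(-45*(-81) + 37) = 1156 - (-1)*(3645 + 37) = 1156 - (-1)*3682 = 1156 - 1*(-3682) = 1156 + 3682 = 4838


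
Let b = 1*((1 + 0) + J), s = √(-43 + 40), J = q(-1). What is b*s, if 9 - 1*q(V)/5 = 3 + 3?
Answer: 16*I*√3 ≈ 27.713*I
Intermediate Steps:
q(V) = 15 (q(V) = 45 - 5*(3 + 3) = 45 - 5*6 = 45 - 30 = 15)
J = 15
s = I*√3 (s = √(-3) = I*√3 ≈ 1.732*I)
b = 16 (b = 1*((1 + 0) + 15) = 1*(1 + 15) = 1*16 = 16)
b*s = 16*(I*√3) = 16*I*√3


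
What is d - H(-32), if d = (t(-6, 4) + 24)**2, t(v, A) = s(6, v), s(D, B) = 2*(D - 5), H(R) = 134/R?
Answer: 10883/16 ≈ 680.19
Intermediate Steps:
s(D, B) = -10 + 2*D (s(D, B) = 2*(-5 + D) = -10 + 2*D)
t(v, A) = 2 (t(v, A) = -10 + 2*6 = -10 + 12 = 2)
d = 676 (d = (2 + 24)**2 = 26**2 = 676)
d - H(-32) = 676 - 134/(-32) = 676 - 134*(-1)/32 = 676 - 1*(-67/16) = 676 + 67/16 = 10883/16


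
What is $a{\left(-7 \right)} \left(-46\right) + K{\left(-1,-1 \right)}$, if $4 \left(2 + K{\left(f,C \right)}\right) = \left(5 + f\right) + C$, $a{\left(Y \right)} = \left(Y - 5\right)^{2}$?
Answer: $- \frac{26501}{4} \approx -6625.3$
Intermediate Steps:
$a{\left(Y \right)} = \left(-5 + Y\right)^{2}$
$K{\left(f,C \right)} = - \frac{3}{4} + \frac{C}{4} + \frac{f}{4}$ ($K{\left(f,C \right)} = -2 + \frac{\left(5 + f\right) + C}{4} = -2 + \frac{5 + C + f}{4} = -2 + \left(\frac{5}{4} + \frac{C}{4} + \frac{f}{4}\right) = - \frac{3}{4} + \frac{C}{4} + \frac{f}{4}$)
$a{\left(-7 \right)} \left(-46\right) + K{\left(-1,-1 \right)} = \left(-5 - 7\right)^{2} \left(-46\right) + \left(- \frac{3}{4} + \frac{1}{4} \left(-1\right) + \frac{1}{4} \left(-1\right)\right) = \left(-12\right)^{2} \left(-46\right) - \frac{5}{4} = 144 \left(-46\right) - \frac{5}{4} = -6624 - \frac{5}{4} = - \frac{26501}{4}$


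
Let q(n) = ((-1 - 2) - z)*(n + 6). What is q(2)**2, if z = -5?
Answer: 256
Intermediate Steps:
q(n) = 12 + 2*n (q(n) = ((-1 - 2) - 1*(-5))*(n + 6) = (-3 + 5)*(6 + n) = 2*(6 + n) = 12 + 2*n)
q(2)**2 = (12 + 2*2)**2 = (12 + 4)**2 = 16**2 = 256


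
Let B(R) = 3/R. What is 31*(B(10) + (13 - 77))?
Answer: -19747/10 ≈ -1974.7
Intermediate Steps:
31*(B(10) + (13 - 77)) = 31*(3/10 + (13 - 77)) = 31*(3*(⅒) - 64) = 31*(3/10 - 64) = 31*(-637/10) = -19747/10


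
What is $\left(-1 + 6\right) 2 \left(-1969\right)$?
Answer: $-19690$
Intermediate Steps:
$\left(-1 + 6\right) 2 \left(-1969\right) = 5 \cdot 2 \left(-1969\right) = 10 \left(-1969\right) = -19690$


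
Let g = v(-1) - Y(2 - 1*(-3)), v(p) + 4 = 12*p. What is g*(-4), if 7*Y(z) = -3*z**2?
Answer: 148/7 ≈ 21.143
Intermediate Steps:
Y(z) = -3*z**2/7 (Y(z) = (-3*z**2)/7 = -3*z**2/7)
v(p) = -4 + 12*p
g = -37/7 (g = (-4 + 12*(-1)) - (-3)*(2 - 1*(-3))**2/7 = (-4 - 12) - (-3)*(2 + 3)**2/7 = -16 - (-3)*5**2/7 = -16 - (-3)*25/7 = -16 - 1*(-75/7) = -16 + 75/7 = -37/7 ≈ -5.2857)
g*(-4) = -37/7*(-4) = 148/7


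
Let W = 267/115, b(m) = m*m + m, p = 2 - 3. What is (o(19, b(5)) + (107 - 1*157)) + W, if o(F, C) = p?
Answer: -5598/115 ≈ -48.678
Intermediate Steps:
p = -1
b(m) = m + m² (b(m) = m² + m = m + m²)
o(F, C) = -1
W = 267/115 (W = 267*(1/115) = 267/115 ≈ 2.3217)
(o(19, b(5)) + (107 - 1*157)) + W = (-1 + (107 - 1*157)) + 267/115 = (-1 + (107 - 157)) + 267/115 = (-1 - 50) + 267/115 = -51 + 267/115 = -5598/115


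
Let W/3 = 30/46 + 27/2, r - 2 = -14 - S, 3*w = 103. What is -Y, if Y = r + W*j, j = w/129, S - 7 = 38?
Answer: 90395/1978 ≈ 45.700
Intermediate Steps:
w = 103/3 (w = (1/3)*103 = 103/3 ≈ 34.333)
S = 45 (S = 7 + 38 = 45)
j = 103/387 (j = (103/3)/129 = (103/3)*(1/129) = 103/387 ≈ 0.26615)
r = -57 (r = 2 + (-14 - 1*45) = 2 + (-14 - 45) = 2 - 59 = -57)
W = 1953/46 (W = 3*(30/46 + 27/2) = 3*(30*(1/46) + 27*(1/2)) = 3*(15/23 + 27/2) = 3*(651/46) = 1953/46 ≈ 42.457)
Y = -90395/1978 (Y = -57 + (1953/46)*(103/387) = -57 + 22351/1978 = -90395/1978 ≈ -45.700)
-Y = -1*(-90395/1978) = 90395/1978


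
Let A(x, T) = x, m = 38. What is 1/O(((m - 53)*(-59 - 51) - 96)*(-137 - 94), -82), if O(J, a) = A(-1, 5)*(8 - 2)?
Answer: -⅙ ≈ -0.16667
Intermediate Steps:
O(J, a) = -6 (O(J, a) = -(8 - 2) = -1*6 = -6)
1/O(((m - 53)*(-59 - 51) - 96)*(-137 - 94), -82) = 1/(-6) = -⅙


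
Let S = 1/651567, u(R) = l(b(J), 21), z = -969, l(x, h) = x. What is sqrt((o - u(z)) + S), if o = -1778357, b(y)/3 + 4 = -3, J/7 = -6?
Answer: I*sqrt(754973974949434737)/651567 ≈ 1333.5*I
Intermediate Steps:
J = -42 (J = 7*(-6) = -42)
b(y) = -21 (b(y) = -12 + 3*(-3) = -12 - 9 = -21)
u(R) = -21
S = 1/651567 ≈ 1.5348e-6
sqrt((o - u(z)) + S) = sqrt((-1778357 - 1*(-21)) + 1/651567) = sqrt((-1778357 + 21) + 1/651567) = sqrt(-1778336 + 1/651567) = sqrt(-1158705052511/651567) = I*sqrt(754973974949434737)/651567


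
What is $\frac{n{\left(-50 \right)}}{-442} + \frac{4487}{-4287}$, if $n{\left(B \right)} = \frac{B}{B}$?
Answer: $- \frac{1987541}{1894854} \approx -1.0489$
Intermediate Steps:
$n{\left(B \right)} = 1$
$\frac{n{\left(-50 \right)}}{-442} + \frac{4487}{-4287} = 1 \frac{1}{-442} + \frac{4487}{-4287} = 1 \left(- \frac{1}{442}\right) + 4487 \left(- \frac{1}{4287}\right) = - \frac{1}{442} - \frac{4487}{4287} = - \frac{1987541}{1894854}$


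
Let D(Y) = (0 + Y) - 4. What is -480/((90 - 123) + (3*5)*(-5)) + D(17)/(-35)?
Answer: 1283/315 ≈ 4.0730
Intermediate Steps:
D(Y) = -4 + Y (D(Y) = Y - 4 = -4 + Y)
-480/((90 - 123) + (3*5)*(-5)) + D(17)/(-35) = -480/((90 - 123) + (3*5)*(-5)) + (-4 + 17)/(-35) = -480/(-33 + 15*(-5)) + 13*(-1/35) = -480/(-33 - 75) - 13/35 = -480/(-108) - 13/35 = -480*(-1/108) - 13/35 = 40/9 - 13/35 = 1283/315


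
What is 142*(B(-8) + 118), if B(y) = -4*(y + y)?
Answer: 25844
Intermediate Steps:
B(y) = -8*y
142*(B(-8) + 118) = 142*(-8*(-8) + 118) = 142*(64 + 118) = 142*182 = 25844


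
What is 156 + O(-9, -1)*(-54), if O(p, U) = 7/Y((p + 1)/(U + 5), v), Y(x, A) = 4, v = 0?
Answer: 123/2 ≈ 61.500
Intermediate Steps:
O(p, U) = 7/4
156 + O(-9, -1)*(-54) = 156 + (7/4)*(-54) = 156 - 189/2 = 123/2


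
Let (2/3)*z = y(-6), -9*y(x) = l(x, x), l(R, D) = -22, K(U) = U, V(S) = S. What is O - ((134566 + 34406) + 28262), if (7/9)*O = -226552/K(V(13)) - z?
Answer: -19987691/91 ≈ -2.1965e+5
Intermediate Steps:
y(x) = 22/9 (y(x) = -⅑*(-22) = 22/9)
z = 11/3 (z = (3/2)*(22/9) = 11/3 ≈ 3.6667)
O = -2039397/91 (O = 9*(-226552/13 - 1*11/3)/7 = 9*(-226552*1/13 - 11/3)/7 = 9*(-226552/13 - 11/3)/7 = (9/7)*(-679799/39) = -2039397/91 ≈ -22411.)
O - ((134566 + 34406) + 28262) = -2039397/91 - ((134566 + 34406) + 28262) = -2039397/91 - (168972 + 28262) = -2039397/91 - 1*197234 = -2039397/91 - 197234 = -19987691/91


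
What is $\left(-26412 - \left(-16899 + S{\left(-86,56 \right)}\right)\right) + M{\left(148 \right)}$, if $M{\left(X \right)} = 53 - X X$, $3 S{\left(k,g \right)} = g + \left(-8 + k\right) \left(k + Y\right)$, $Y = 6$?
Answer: $- \frac{101668}{3} \approx -33889.0$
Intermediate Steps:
$S{\left(k,g \right)} = \frac{g}{3} + \frac{\left(-8 + k\right) \left(6 + k\right)}{3}$ ($S{\left(k,g \right)} = \frac{g + \left(-8 + k\right) \left(k + 6\right)}{3} = \frac{g + \left(-8 + k\right) \left(6 + k\right)}{3} = \frac{g}{3} + \frac{\left(-8 + k\right) \left(6 + k\right)}{3}$)
$M{\left(X \right)} = 53 - X^{2}$
$\left(-26412 - \left(-16899 + S{\left(-86,56 \right)}\right)\right) + M{\left(148 \right)} = \left(-26412 - \left(-16915 + \frac{56}{3} + \frac{172}{3} + \frac{7396}{3}\right)\right) + \left(53 - 148^{2}\right) = \left(-26412 + \left(16899 - \left(-16 + \frac{172}{3} + \frac{56}{3} + \frac{1}{3} \cdot 7396\right)\right)\right) + \left(53 - 21904\right) = \left(-26412 + \left(16899 - \left(-16 + \frac{172}{3} + \frac{56}{3} + \frac{7396}{3}\right)\right)\right) + \left(53 - 21904\right) = \left(-26412 + \left(16899 - \frac{7576}{3}\right)\right) - 21851 = \left(-26412 + \frac{43121}{3}\right) - 21851 = - \frac{36115}{3} - 21851 = - \frac{101668}{3}$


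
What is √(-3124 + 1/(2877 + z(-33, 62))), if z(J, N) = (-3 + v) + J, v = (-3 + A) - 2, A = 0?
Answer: 3*I*√697944563/1418 ≈ 55.893*I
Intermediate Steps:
v = -5 (v = (-3 + 0) - 2 = -3 - 2 = -5)
z(J, N) = -8 + J (z(J, N) = (-3 - 5) + J = -8 + J)
√(-3124 + 1/(2877 + z(-33, 62))) = √(-3124 + 1/(2877 + (-8 - 33))) = √(-3124 + 1/(2877 - 41)) = √(-3124 + 1/2836) = √(-8859663/2836) = 3*I*√697944563/1418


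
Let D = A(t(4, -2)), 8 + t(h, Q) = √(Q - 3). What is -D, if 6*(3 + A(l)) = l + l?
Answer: 17/3 - I*√5/3 ≈ 5.6667 - 0.74536*I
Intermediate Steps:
t(h, Q) = -8 + √(-3 + Q) (t(h, Q) = -8 + √(Q - 3) = -8 + √(-3 + Q))
A(l) = -3 + l/3 (A(l) = -3 + (l + l)/6 = -3 + (2*l)/6 = -3 + l/3)
D = -17/3 + I*√5/3 (D = -3 + (-8 + √(-3 - 2))/3 = -3 + (-8 + √(-5))/3 = -3 + (-8 + I*√5)/3 = -3 + (-8/3 + I*√5/3) = -17/3 + I*√5/3 ≈ -5.6667 + 0.74536*I)
-D = -(-17/3 + I*√5/3) = 17/3 - I*√5/3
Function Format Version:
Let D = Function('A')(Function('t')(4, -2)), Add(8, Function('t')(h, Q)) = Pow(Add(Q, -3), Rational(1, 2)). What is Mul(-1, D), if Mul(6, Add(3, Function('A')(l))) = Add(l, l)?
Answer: Add(Rational(17, 3), Mul(Rational(-1, 3), I, Pow(5, Rational(1, 2)))) ≈ Add(5.6667, Mul(-0.74536, I))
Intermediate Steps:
Function('t')(h, Q) = Add(-8, Pow(Add(-3, Q), Rational(1, 2))) (Function('t')(h, Q) = Add(-8, Pow(Add(Q, -3), Rational(1, 2))) = Add(-8, Pow(Add(-3, Q), Rational(1, 2))))
Function('A')(l) = Add(-3, Mul(Rational(1, 3), l)) (Function('A')(l) = Add(-3, Mul(Rational(1, 6), Add(l, l))) = Add(-3, Mul(Rational(1, 6), Mul(2, l))) = Add(-3, Mul(Rational(1, 3), l)))
D = Add(Rational(-17, 3), Mul(Rational(1, 3), I, Pow(5, Rational(1, 2)))) (D = Add(-3, Mul(Rational(1, 3), Add(-8, Pow(Add(-3, -2), Rational(1, 2))))) = Add(-3, Mul(Rational(1, 3), Add(-8, Pow(-5, Rational(1, 2))))) = Add(-3, Mul(Rational(1, 3), Add(-8, Mul(I, Pow(5, Rational(1, 2)))))) = Add(-3, Add(Rational(-8, 3), Mul(Rational(1, 3), I, Pow(5, Rational(1, 2))))) = Add(Rational(-17, 3), Mul(Rational(1, 3), I, Pow(5, Rational(1, 2)))) ≈ Add(-5.6667, Mul(0.74536, I)))
Mul(-1, D) = Mul(-1, Add(Rational(-17, 3), Mul(Rational(1, 3), I, Pow(5, Rational(1, 2))))) = Add(Rational(17, 3), Mul(Rational(-1, 3), I, Pow(5, Rational(1, 2))))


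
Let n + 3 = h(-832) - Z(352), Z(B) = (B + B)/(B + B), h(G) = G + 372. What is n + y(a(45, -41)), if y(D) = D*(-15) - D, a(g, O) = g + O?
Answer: -528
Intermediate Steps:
h(G) = 372 + G
a(g, O) = O + g
Z(B) = 1 (Z(B) = (2*B)/((2*B)) = (2*B)*(1/(2*B)) = 1)
n = -464 (n = -3 + ((372 - 832) - 1*1) = -3 + (-460 - 1) = -3 - 461 = -464)
y(D) = -16*D (y(D) = -15*D - D = -16*D)
n + y(a(45, -41)) = -464 - 16*(-41 + 45) = -464 - 16*4 = -464 - 64 = -528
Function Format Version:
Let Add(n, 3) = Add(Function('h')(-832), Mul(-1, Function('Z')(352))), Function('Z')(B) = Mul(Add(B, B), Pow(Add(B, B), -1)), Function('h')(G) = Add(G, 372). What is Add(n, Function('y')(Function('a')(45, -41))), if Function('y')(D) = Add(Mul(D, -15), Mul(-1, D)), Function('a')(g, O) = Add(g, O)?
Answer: -528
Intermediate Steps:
Function('h')(G) = Add(372, G)
Function('a')(g, O) = Add(O, g)
Function('Z')(B) = 1 (Function('Z')(B) = Mul(Mul(2, B), Pow(Mul(2, B), -1)) = Mul(Mul(2, B), Mul(Rational(1, 2), Pow(B, -1))) = 1)
n = -464 (n = Add(-3, Add(Add(372, -832), Mul(-1, 1))) = Add(-3, Add(-460, -1)) = Add(-3, -461) = -464)
Function('y')(D) = Mul(-16, D) (Function('y')(D) = Add(Mul(-15, D), Mul(-1, D)) = Mul(-16, D))
Add(n, Function('y')(Function('a')(45, -41))) = Add(-464, Mul(-16, Add(-41, 45))) = Add(-464, Mul(-16, 4)) = Add(-464, -64) = -528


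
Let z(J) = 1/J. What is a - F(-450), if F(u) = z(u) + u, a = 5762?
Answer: 2795401/450 ≈ 6212.0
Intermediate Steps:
F(u) = u + 1/u (F(u) = 1/u + u = u + 1/u)
a - F(-450) = 5762 - (-450 + 1/(-450)) = 5762 - (-450 - 1/450) = 5762 - 1*(-202501/450) = 5762 + 202501/450 = 2795401/450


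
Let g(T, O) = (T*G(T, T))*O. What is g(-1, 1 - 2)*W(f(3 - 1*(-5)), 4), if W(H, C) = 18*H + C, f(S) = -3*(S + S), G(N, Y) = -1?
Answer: 860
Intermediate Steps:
g(T, O) = -O*T (g(T, O) = (T*(-1))*O = (-T)*O = -O*T)
f(S) = -6*S
W(H, C) = C + 18*H
g(-1, 1 - 2)*W(f(3 - 1*(-5)), 4) = (-1*(1 - 2)*(-1))*(4 + 18*(-6*(3 - 1*(-5)))) = (-1*(-1)*(-1))*(4 + 18*(-6*(3 + 5))) = -(4 + 18*(-6*8)) = -(4 + 18*(-48)) = -(4 - 864) = -1*(-860) = 860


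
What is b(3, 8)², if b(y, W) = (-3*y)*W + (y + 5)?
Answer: 4096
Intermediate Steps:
b(y, W) = 5 + y - 3*W*y (b(y, W) = -3*W*y + (5 + y) = 5 + y - 3*W*y)
b(3, 8)² = (5 + 3 - 3*8*3)² = (5 + 3 - 72)² = (-64)² = 4096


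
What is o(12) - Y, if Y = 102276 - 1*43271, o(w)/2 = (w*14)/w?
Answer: -58977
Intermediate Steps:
o(w) = 28 (o(w) = 2*((w*14)/w) = 2*((14*w)/w) = 2*14 = 28)
Y = 59005 (Y = 102276 - 43271 = 59005)
o(12) - Y = 28 - 1*59005 = 28 - 59005 = -58977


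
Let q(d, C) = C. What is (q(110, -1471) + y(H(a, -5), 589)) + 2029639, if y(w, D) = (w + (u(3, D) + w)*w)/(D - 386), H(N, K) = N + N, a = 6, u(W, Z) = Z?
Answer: 58817904/29 ≈ 2.0282e+6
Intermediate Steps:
H(N, K) = 2*N
y(w, D) = (w + w*(D + w))/(-386 + D) (y(w, D) = (w + (D + w)*w)/(D - 386) = (w + w*(D + w))/(-386 + D))
(q(110, -1471) + y(H(a, -5), 589)) + 2029639 = (-1471 + (2*6)*(1 + 589 + 2*6)/(-386 + 589)) + 2029639 = (-1471 + 12*(1 + 589 + 12)/203) + 2029639 = (-1471 + 12*(1/203)*602) + 2029639 = (-1471 + 1032/29) + 2029639 = -41627/29 + 2029639 = 58817904/29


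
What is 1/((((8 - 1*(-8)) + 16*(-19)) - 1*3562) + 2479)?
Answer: -1/1371 ≈ -0.00072939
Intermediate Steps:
1/((((8 - 1*(-8)) + 16*(-19)) - 1*3562) + 2479) = 1/((((8 + 8) - 304) - 3562) + 2479) = 1/(((16 - 304) - 3562) + 2479) = 1/((-288 - 3562) + 2479) = 1/(-3850 + 2479) = 1/(-1371) = -1/1371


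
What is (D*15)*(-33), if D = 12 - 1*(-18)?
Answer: -14850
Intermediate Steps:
D = 30 (D = 12 + 18 = 30)
(D*15)*(-33) = (30*15)*(-33) = 450*(-33) = -14850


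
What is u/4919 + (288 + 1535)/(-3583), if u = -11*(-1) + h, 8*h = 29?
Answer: -71319485/140998216 ≈ -0.50582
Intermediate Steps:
h = 29/8 (h = (⅛)*29 = 29/8 ≈ 3.6250)
u = 117/8 (u = -11*(-1) + 29/8 = 11 + 29/8 = 117/8 ≈ 14.625)
u/4919 + (288 + 1535)/(-3583) = (117/8)/4919 + (288 + 1535)/(-3583) = (117/8)*(1/4919) + 1823*(-1/3583) = 117/39352 - 1823/3583 = -71319485/140998216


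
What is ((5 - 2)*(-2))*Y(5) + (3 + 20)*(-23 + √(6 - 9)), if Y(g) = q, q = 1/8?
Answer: -2119/4 + 23*I*√3 ≈ -529.75 + 39.837*I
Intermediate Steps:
q = ⅛ ≈ 0.12500
Y(g) = ⅛
((5 - 2)*(-2))*Y(5) + (3 + 20)*(-23 + √(6 - 9)) = ((5 - 2)*(-2))*(⅛) + (3 + 20)*(-23 + √(6 - 9)) = (3*(-2))*(⅛) + 23*(-23 + √(-3)) = -6*⅛ + 23*(-23 + I*√3) = -¾ + (-529 + 23*I*√3) = -2119/4 + 23*I*√3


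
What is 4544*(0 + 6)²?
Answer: 163584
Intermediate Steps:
4544*(0 + 6)² = 4544*6² = 4544*36 = 163584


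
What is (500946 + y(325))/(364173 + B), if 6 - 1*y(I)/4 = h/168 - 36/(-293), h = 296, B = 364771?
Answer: 1541211011/2242596216 ≈ 0.68724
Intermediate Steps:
y(I) = 101284/6153 (y(I) = 24 - 4*(296/168 - 36/(-293)) = 24 - 4*(296*(1/168) - 36*(-1/293)) = 24 - 4*(37/21 + 36/293) = 24 - 4*11597/6153 = 24 - 46388/6153 = 101284/6153)
(500946 + y(325))/(364173 + B) = (500946 + 101284/6153)/(364173 + 364771) = (3082422022/6153)/728944 = (3082422022/6153)*(1/728944) = 1541211011/2242596216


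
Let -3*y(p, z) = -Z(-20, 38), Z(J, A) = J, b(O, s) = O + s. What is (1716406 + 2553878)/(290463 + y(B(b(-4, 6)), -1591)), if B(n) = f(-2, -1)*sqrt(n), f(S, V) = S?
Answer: 12810852/871369 ≈ 14.702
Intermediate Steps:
B(n) = -2*sqrt(n)
y(p, z) = -20/3 (y(p, z) = -(-1)*(-20)/3 = -1/3*20 = -20/3)
(1716406 + 2553878)/(290463 + y(B(b(-4, 6)), -1591)) = (1716406 + 2553878)/(290463 - 20/3) = 4270284/(871369/3) = 4270284*(3/871369) = 12810852/871369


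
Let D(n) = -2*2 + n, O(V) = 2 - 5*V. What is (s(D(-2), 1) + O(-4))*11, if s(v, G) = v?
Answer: 176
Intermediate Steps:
D(n) = -4 + n
(s(D(-2), 1) + O(-4))*11 = ((-4 - 2) + (2 - 5*(-4)))*11 = (-6 + (2 + 20))*11 = (-6 + 22)*11 = 16*11 = 176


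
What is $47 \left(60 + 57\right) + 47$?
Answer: $5546$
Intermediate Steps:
$47 \left(60 + 57\right) + 47 = 47 \cdot 117 + 47 = 5499 + 47 = 5546$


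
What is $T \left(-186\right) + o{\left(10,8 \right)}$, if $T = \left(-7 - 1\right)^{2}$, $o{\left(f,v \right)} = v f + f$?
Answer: $-11814$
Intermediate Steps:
$o{\left(f,v \right)} = f + f v$ ($o{\left(f,v \right)} = f v + f = f + f v$)
$T = 64$ ($T = \left(-8\right)^{2} = 64$)
$T \left(-186\right) + o{\left(10,8 \right)} = 64 \left(-186\right) + 10 \left(1 + 8\right) = -11904 + 10 \cdot 9 = -11904 + 90 = -11814$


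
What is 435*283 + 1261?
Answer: 124366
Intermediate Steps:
435*283 + 1261 = 123105 + 1261 = 124366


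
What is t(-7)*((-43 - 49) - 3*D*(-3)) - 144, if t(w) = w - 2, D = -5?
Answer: 1089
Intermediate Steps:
t(w) = -2 + w
t(-7)*((-43 - 49) - 3*D*(-3)) - 144 = (-2 - 7)*((-43 - 49) - 3*(-5)*(-3)) - 144 = -9*(-92 + 15*(-3)) - 144 = -9*(-92 - 45) - 144 = -9*(-137) - 144 = 1233 - 144 = 1089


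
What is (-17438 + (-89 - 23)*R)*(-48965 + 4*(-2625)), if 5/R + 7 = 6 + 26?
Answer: 1038282686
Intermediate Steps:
R = 1/5 (R = 5/(-7 + (6 + 26)) = 5/(-7 + 32) = 5/25 = 5*(1/25) = 1/5 ≈ 0.20000)
(-17438 + (-89 - 23)*R)*(-48965 + 4*(-2625)) = (-17438 + (-89 - 23)*(1/5))*(-48965 + 4*(-2625)) = (-17438 - 112*1/5)*(-48965 - 10500) = (-17438 - 112/5)*(-59465) = -87302/5*(-59465) = 1038282686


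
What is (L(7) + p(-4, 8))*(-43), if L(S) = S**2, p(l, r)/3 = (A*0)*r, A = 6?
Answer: -2107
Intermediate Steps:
p(l, r) = 0 (p(l, r) = 3*((6*0)*r) = 3*(0*r) = 3*0 = 0)
(L(7) + p(-4, 8))*(-43) = (7**2 + 0)*(-43) = (49 + 0)*(-43) = 49*(-43) = -2107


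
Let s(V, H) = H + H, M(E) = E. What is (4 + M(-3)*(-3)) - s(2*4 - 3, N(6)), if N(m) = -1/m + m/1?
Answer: 4/3 ≈ 1.3333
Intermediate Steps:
N(m) = m - 1/m (N(m) = -1/m + m*1 = -1/m + m = m - 1/m)
s(V, H) = 2*H
(4 + M(-3)*(-3)) - s(2*4 - 3, N(6)) = (4 - 3*(-3)) - 2*(6 - 1/6) = (4 + 9) - 2*(6 - 1*⅙) = 13 - 2*(6 - ⅙) = 13 - 2*35/6 = 13 - 1*35/3 = 13 - 35/3 = 4/3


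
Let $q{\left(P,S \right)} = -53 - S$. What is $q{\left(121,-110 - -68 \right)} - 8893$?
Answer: $-8904$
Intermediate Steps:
$q{\left(121,-110 - -68 \right)} - 8893 = \left(-53 - \left(-110 - -68\right)\right) - 8893 = \left(-53 - \left(-110 + 68\right)\right) - 8893 = \left(-53 - -42\right) - 8893 = \left(-53 + 42\right) - 8893 = -11 - 8893 = -8904$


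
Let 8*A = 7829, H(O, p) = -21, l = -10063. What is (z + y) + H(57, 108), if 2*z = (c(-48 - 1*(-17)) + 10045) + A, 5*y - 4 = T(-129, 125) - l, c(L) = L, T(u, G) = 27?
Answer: 599529/80 ≈ 7494.1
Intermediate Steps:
A = 7829/8 (A = (1/8)*7829 = 7829/8 ≈ 978.63)
y = 10094/5 (y = 4/5 + (27 - 1*(-10063))/5 = 4/5 + (27 + 10063)/5 = 4/5 + (1/5)*10090 = 4/5 + 2018 = 10094/5 ≈ 2018.8)
z = 87941/16 (z = (((-48 - 1*(-17)) + 10045) + 7829/8)/2 = (((-48 + 17) + 10045) + 7829/8)/2 = ((-31 + 10045) + 7829/8)/2 = (10014 + 7829/8)/2 = (1/2)*(87941/8) = 87941/16 ≈ 5496.3)
(z + y) + H(57, 108) = (87941/16 + 10094/5) - 21 = 601209/80 - 21 = 599529/80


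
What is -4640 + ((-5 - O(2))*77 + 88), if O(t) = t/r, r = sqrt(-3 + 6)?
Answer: -4937 - 154*sqrt(3)/3 ≈ -5025.9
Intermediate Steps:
r = sqrt(3) ≈ 1.7320
O(t) = t*sqrt(3)/3 (O(t) = t/(sqrt(3)) = t*(sqrt(3)/3) = t*sqrt(3)/3)
-4640 + ((-5 - O(2))*77 + 88) = -4640 + ((-5 - 2*sqrt(3)/3)*77 + 88) = -4640 + ((-385 - 154*sqrt(3)/3) + 88) = -4640 + (-297 - 154*sqrt(3)/3) = -4937 - 154*sqrt(3)/3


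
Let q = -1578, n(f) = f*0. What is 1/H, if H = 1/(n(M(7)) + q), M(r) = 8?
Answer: -1578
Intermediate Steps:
n(f) = 0
H = -1/1578 (H = 1/(0 - 1578) = 1/(-1578) = -1/1578 ≈ -0.00063371)
1/H = 1/(-1/1578) = -1578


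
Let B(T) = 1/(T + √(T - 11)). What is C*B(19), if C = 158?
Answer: 3002/353 - 316*√2/353 ≈ 7.2383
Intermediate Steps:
B(T) = 1/(T + √(-11 + T))
C*B(19) = 158/(19 + √(-11 + 19)) = 158/(19 + √8) = 158/(19 + 2*√2)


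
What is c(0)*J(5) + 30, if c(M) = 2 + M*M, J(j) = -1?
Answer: 28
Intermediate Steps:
c(M) = 2 + M²
c(0)*J(5) + 30 = (2 + 0²)*(-1) + 30 = (2 + 0)*(-1) + 30 = 2*(-1) + 30 = -2 + 30 = 28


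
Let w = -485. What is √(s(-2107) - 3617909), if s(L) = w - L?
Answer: I*√3616287 ≈ 1901.7*I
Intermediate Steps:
s(L) = -485 - L
√(s(-2107) - 3617909) = √((-485 - 1*(-2107)) - 3617909) = √((-485 + 2107) - 3617909) = √(1622 - 3617909) = √(-3616287) = I*√3616287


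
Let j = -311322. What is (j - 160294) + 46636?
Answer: -424980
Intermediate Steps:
(j - 160294) + 46636 = (-311322 - 160294) + 46636 = -471616 + 46636 = -424980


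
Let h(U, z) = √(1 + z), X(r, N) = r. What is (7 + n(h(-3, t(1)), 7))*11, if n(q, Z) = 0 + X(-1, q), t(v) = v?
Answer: 66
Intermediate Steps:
n(q, Z) = -1 (n(q, Z) = 0 - 1 = -1)
(7 + n(h(-3, t(1)), 7))*11 = (7 - 1)*11 = 6*11 = 66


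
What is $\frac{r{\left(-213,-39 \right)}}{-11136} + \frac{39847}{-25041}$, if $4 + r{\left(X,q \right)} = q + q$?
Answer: $- \frac{24537935}{15492032} \approx -1.5839$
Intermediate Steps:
$r{\left(X,q \right)} = -4 + 2 q$ ($r{\left(X,q \right)} = -4 + \left(q + q\right) = -4 + 2 q$)
$\frac{r{\left(-213,-39 \right)}}{-11136} + \frac{39847}{-25041} = \frac{-4 + 2 \left(-39\right)}{-11136} + \frac{39847}{-25041} = \left(-4 - 78\right) \left(- \frac{1}{11136}\right) + 39847 \left(- \frac{1}{25041}\right) = \left(-82\right) \left(- \frac{1}{11136}\right) - \frac{39847}{25041} = \frac{41}{5568} - \frac{39847}{25041} = - \frac{24537935}{15492032}$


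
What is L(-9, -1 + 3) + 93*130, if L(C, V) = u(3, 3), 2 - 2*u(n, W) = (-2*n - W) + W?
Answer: 12094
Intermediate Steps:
u(n, W) = 1 + n (u(n, W) = 1 - ((-2*n - W) + W)/2 = 1 - ((-W - 2*n) + W)/2 = 1 - (-1)*n = 1 + n)
L(C, V) = 4 (L(C, V) = 1 + 3 = 4)
L(-9, -1 + 3) + 93*130 = 4 + 93*130 = 4 + 12090 = 12094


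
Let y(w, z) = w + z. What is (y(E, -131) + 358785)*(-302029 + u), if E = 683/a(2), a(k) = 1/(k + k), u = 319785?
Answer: 6416769816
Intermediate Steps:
a(k) = 1/(2*k)
E = 2732 (E = 683/(((½)/2)) = 683/(((½)*(½))) = 683/(¼) = 683*4 = 2732)
(y(E, -131) + 358785)*(-302029 + u) = ((2732 - 131) + 358785)*(-302029 + 319785) = (2601 + 358785)*17756 = 361386*17756 = 6416769816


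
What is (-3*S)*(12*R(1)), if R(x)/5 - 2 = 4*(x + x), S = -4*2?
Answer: 14400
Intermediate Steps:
S = -8
R(x) = 10 + 40*x (R(x) = 10 + 5*(4*(x + x)) = 10 + 5*(4*(2*x)) = 10 + 5*(8*x) = 10 + 40*x)
(-3*S)*(12*R(1)) = (-3*(-8))*(12*(10 + 40*1)) = 24*(12*(10 + 40)) = 24*(12*50) = 24*600 = 14400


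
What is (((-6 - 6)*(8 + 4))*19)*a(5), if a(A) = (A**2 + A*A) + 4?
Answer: -147744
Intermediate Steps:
a(A) = 4 + 2*A**2 (a(A) = (A**2 + A**2) + 4 = 2*A**2 + 4 = 4 + 2*A**2)
(((-6 - 6)*(8 + 4))*19)*a(5) = (((-6 - 6)*(8 + 4))*19)*(4 + 2*5**2) = (-12*12*19)*(4 + 2*25) = (-144*19)*(4 + 50) = -2736*54 = -147744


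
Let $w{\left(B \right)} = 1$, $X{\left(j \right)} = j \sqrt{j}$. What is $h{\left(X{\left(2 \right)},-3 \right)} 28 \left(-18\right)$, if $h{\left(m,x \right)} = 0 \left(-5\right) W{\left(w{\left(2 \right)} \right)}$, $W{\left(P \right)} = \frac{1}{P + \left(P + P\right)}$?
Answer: $0$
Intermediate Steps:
$X{\left(j \right)} = j^{\frac{3}{2}}$
$W{\left(P \right)} = \frac{1}{3 P}$ ($W{\left(P \right)} = \frac{1}{P + 2 P} = \frac{1}{3 P}$)
$h{\left(m,x \right)} = 0$ ($h{\left(m,x \right)} = 0 \left(-5\right) \frac{1}{3 \cdot 1} = 0 \cdot \frac{1}{3} \cdot 1 = 0 \cdot \frac{1}{3} = 0$)
$h{\left(X{\left(2 \right)},-3 \right)} 28 \left(-18\right) = 0 \cdot 28 \left(-18\right) = 0 \left(-18\right) = 0$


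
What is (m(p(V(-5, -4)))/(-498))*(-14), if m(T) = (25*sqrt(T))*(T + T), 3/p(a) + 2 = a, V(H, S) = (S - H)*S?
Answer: -175*I*sqrt(2)/498 ≈ -0.49696*I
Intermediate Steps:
V(H, S) = S*(S - H)
p(a) = 3/(-2 + a)
m(T) = 50*T**(3/2) (m(T) = (25*sqrt(T))*(2*T) = 50*T**(3/2))
(m(p(V(-5, -4)))/(-498))*(-14) = ((50*(3/(-2 - 4*(-4 - 1*(-5))))**(3/2))/(-498))*(-14) = ((50*(3/(-2 - 4*(-4 + 5)))**(3/2))*(-1/498))*(-14) = ((50*(3/(-2 - 4*1))**(3/2))*(-1/498))*(-14) = ((50*(3/(-2 - 4))**(3/2))*(-1/498))*(-14) = ((50*(3/(-6))**(3/2))*(-1/498))*(-14) = ((50*(3*(-1/6))**(3/2))*(-1/498))*(-14) = ((50*(-1/2)**(3/2))*(-1/498))*(-14) = ((50*(-I*sqrt(2)/4))*(-1/498))*(-14) = (-25*I*sqrt(2)/2*(-1/498))*(-14) = (25*I*sqrt(2)/996)*(-14) = -175*I*sqrt(2)/498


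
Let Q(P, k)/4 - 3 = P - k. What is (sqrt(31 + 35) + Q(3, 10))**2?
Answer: (16 - sqrt(66))**2 ≈ 62.031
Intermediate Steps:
Q(P, k) = 12 - 4*k + 4*P (Q(P, k) = 12 + 4*(P - k) = 12 + (-4*k + 4*P) = 12 - 4*k + 4*P)
(sqrt(31 + 35) + Q(3, 10))**2 = (sqrt(31 + 35) + (12 - 4*10 + 4*3))**2 = (sqrt(66) + (12 - 40 + 12))**2 = (sqrt(66) - 16)**2 = (-16 + sqrt(66))**2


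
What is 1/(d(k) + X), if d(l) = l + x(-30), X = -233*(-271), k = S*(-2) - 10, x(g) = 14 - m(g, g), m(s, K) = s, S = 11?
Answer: 1/63155 ≈ 1.5834e-5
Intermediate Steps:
x(g) = 14 - g
k = -32 (k = 11*(-2) - 10 = -22 - 10 = -32)
X = 63143
d(l) = 44 + l (d(l) = l + (14 - 1*(-30)) = l + (14 + 30) = l + 44 = 44 + l)
1/(d(k) + X) = 1/((44 - 32) + 63143) = 1/(12 + 63143) = 1/63155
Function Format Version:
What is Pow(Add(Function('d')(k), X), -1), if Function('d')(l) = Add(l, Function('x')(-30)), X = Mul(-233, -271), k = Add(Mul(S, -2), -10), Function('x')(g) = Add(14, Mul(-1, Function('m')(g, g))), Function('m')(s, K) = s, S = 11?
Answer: Rational(1, 63155) ≈ 1.5834e-5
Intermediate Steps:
Function('x')(g) = Add(14, Mul(-1, g))
k = -32 (k = Add(Mul(11, -2), -10) = Add(-22, -10) = -32)
X = 63143
Function('d')(l) = Add(44, l) (Function('d')(l) = Add(l, Add(14, Mul(-1, -30))) = Add(l, Add(14, 30)) = Add(l, 44) = Add(44, l))
Pow(Add(Function('d')(k), X), -1) = Pow(Add(Add(44, -32), 63143), -1) = Pow(Add(12, 63143), -1) = Pow(63155, -1) = Rational(1, 63155)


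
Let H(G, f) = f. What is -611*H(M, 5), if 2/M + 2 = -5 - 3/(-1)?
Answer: -3055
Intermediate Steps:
M = -1/2 (M = 2/(-2 + (-5 - 3/(-1))) = 2/(-2 + (-5 - 3*(-1))) = 2/(-2 + (-5 + 3)) = 2/(-2 - 2) = 2/(-4) = 2*(-1/4) = -1/2 ≈ -0.50000)
-611*H(M, 5) = -611*5 = -3055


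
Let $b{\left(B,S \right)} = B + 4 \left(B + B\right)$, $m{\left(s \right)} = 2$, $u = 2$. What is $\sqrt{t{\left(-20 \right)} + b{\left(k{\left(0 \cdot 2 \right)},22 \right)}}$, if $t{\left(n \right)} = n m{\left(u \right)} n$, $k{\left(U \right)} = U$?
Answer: $20 \sqrt{2} \approx 28.284$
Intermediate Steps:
$t{\left(n \right)} = 2 n^{2}$ ($t{\left(n \right)} = n 2 n = 2 n n = 2 n^{2}$)
$b{\left(B,S \right)} = 9 B$ ($b{\left(B,S \right)} = B + 4 \cdot 2 B = B + 8 B = 9 B$)
$\sqrt{t{\left(-20 \right)} + b{\left(k{\left(0 \cdot 2 \right)},22 \right)}} = \sqrt{2 \left(-20\right)^{2} + 9 \cdot 0 \cdot 2} = \sqrt{2 \cdot 400 + 9 \cdot 0} = \sqrt{800 + 0} = \sqrt{800} = 20 \sqrt{2}$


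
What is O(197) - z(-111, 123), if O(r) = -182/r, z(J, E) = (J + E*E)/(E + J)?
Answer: -493455/394 ≈ -1252.4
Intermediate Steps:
z(J, E) = (J + E²)/(E + J)
O(197) - z(-111, 123) = -182/197 - (-111 + 123²)/(123 - 111) = -182*1/197 - (-111 + 15129)/12 = -182/197 - 15018/12 = -182/197 - 1*2503/2 = -182/197 - 2503/2 = -493455/394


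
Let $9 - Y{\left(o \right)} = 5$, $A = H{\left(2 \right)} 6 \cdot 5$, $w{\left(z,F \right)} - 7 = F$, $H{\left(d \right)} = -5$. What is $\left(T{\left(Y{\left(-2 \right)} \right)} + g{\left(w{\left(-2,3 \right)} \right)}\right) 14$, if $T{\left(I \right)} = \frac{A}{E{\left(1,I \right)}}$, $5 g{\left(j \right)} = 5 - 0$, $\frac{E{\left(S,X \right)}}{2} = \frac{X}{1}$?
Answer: $- \frac{497}{2} \approx -248.5$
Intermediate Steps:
$w{\left(z,F \right)} = 7 + F$
$E{\left(S,X \right)} = 2 X$ ($E{\left(S,X \right)} = 2 \frac{X}{1} = 2 X 1 = 2 X$)
$A = -150$ ($A = \left(-5\right) 6 \cdot 5 = \left(-30\right) 5 = -150$)
$g{\left(j \right)} = 1$ ($g{\left(j \right)} = \frac{5 - 0}{5} = \frac{5 + 0}{5} = \frac{1}{5} \cdot 5 = 1$)
$Y{\left(o \right)} = 4$ ($Y{\left(o \right)} = 9 - 5 = 4$)
$T{\left(I \right)} = - \frac{75}{I}$ ($T{\left(I \right)} = - \frac{150}{2 I} = - 150 \frac{1}{2 I} = - \frac{75}{I}$)
$\left(T{\left(Y{\left(-2 \right)} \right)} + g{\left(w{\left(-2,3 \right)} \right)}\right) 14 = \left(- \frac{75}{4} + 1\right) 14 = \left(- \frac{71}{4}\right) 14 = - \frac{497}{2}$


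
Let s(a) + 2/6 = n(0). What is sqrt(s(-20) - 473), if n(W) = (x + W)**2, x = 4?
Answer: 14*I*sqrt(21)/3 ≈ 21.385*I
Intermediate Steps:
n(W) = (4 + W)**2
s(a) = 47/3 (s(a) = -1/3 + (4 + 0)**2 = -1/3 + 4**2 = -1/3 + 16 = 47/3)
sqrt(s(-20) - 473) = sqrt(47/3 - 473) = sqrt(-1372/3) = 14*I*sqrt(21)/3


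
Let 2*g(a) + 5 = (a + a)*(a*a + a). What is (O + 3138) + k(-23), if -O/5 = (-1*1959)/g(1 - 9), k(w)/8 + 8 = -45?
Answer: 2425724/901 ≈ 2692.3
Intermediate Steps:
k(w) = -424 (k(w) = -64 + 8*(-45) = -64 - 360 = -424)
g(a) = -5/2 + a*(a + a²) (g(a) = -5/2 + ((a + a)*(a*a + a))/2 = -5/2 + ((2*a)*(a² + a))/2 = -5/2 + ((2*a)*(a + a²))/2 = -5/2 + (2*a*(a + a²))/2 = -5/2 + a*(a + a²))
O = -19590/901 (O = -5*(-1*1959)/(-5/2 + (1 - 9)² + (1 - 9)³) = -(-9795)/(-5/2 + (-8)² + (-8)³) = -(-9795)/(-5/2 + 64 - 512) = -(-9795)/(-901/2) = -(-9795)*(-2)/901 = -5*3918/901 = -19590/901 ≈ -21.742)
(O + 3138) + k(-23) = (-19590/901 + 3138) - 424 = 2807748/901 - 424 = 2425724/901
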